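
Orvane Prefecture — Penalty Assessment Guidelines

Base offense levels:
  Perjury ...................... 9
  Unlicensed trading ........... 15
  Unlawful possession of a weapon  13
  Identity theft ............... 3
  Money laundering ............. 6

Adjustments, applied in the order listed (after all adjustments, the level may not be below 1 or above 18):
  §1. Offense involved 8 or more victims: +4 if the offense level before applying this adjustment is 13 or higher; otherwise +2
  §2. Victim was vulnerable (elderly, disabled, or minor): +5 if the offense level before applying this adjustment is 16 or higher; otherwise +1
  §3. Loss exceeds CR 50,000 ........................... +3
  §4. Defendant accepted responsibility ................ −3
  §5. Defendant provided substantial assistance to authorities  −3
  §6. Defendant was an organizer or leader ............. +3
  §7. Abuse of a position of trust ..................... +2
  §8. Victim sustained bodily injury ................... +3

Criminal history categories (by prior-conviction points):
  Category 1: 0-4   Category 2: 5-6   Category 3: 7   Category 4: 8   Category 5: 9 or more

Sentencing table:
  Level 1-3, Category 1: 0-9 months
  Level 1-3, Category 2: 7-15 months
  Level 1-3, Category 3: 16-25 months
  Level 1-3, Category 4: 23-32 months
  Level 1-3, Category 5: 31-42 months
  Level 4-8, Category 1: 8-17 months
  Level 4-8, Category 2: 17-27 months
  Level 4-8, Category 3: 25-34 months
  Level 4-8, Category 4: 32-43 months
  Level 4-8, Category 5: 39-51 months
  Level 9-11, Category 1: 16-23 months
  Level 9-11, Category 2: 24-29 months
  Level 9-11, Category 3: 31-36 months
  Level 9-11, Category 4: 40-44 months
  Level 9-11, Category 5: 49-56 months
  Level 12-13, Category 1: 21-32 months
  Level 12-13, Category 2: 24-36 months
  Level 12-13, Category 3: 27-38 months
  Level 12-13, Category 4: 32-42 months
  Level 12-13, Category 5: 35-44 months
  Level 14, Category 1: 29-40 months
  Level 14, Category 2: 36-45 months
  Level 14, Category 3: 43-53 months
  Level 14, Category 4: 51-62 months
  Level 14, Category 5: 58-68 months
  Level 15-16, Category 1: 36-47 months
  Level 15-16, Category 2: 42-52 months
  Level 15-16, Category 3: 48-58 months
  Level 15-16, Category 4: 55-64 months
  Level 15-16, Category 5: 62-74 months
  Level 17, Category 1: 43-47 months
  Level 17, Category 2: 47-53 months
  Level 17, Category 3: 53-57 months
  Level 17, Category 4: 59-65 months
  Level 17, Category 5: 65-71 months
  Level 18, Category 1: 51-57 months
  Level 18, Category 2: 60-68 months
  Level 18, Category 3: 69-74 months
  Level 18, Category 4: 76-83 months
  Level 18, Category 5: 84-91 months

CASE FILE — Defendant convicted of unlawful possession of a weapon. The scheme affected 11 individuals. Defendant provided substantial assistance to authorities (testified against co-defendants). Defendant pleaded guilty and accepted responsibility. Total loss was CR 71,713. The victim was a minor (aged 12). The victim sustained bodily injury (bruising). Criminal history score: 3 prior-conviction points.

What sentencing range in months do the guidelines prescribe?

Base offense level for unlawful possession of a weapon: 13.
§1 applies (level before this adjustment is 13 ≥ 13, so +4): 13 + 4 = 17.
§2 applies (level before this adjustment is 17 ≥ 16, so +5): 17 + 5 = 22.
§3 applies: 22 + 3 = 25.
§4 applies: 25 − 3 = 22.
§5 applies: 22 − 3 = 19.
§7 does not apply.
§8 applies: 19 + 3 = 22.
Level 22 exceeds the maximum of 18; capped at 18.
Final offense level: 18.
Criminal history: 3 prior points → Category 1 (0-4).
Level 18 falls in the 18 band.
Grid: Level 18 × Category 1 = 51-57 months.

51-57 months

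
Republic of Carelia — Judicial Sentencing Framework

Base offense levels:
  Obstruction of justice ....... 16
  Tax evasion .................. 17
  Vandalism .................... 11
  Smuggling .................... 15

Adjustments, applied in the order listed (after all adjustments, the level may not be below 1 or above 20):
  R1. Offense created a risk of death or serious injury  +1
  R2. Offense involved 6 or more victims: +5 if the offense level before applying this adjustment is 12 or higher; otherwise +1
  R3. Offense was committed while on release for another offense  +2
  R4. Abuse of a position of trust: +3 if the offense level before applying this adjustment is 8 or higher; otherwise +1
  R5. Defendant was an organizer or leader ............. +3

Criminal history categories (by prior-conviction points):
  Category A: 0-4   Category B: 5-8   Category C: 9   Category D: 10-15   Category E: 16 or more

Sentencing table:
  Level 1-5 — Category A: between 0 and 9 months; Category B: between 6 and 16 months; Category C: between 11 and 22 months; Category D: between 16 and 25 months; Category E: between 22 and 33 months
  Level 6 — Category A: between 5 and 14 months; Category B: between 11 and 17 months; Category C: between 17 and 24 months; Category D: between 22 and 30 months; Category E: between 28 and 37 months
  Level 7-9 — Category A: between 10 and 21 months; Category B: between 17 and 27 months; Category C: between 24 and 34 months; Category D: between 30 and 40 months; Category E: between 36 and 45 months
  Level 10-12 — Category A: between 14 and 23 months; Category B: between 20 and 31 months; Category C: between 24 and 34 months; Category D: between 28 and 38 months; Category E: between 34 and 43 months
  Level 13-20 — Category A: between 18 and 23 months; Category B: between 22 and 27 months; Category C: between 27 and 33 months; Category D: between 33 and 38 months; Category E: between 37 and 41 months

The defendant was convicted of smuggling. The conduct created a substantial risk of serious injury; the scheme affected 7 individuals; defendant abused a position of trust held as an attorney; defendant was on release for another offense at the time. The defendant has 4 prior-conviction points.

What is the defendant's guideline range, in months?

18-23 months

Base offense level for smuggling: 15.
R1 applies: 15 + 1 = 16.
R2 applies (level before this adjustment is 16 ≥ 12, so +5): 16 + 5 = 21.
R3 applies: 21 + 2 = 23.
R4 applies (level before this adjustment is 23 ≥ 8, so +3): 23 + 3 = 26.
R5 does not apply.
Level 26 exceeds the maximum of 20; capped at 20.
Final offense level: 20.
Criminal history: 4 prior points → Category A (0-4).
Level 20 falls in the 13-20 band.
Grid: Level 13-20 × Category A = 18-23 months.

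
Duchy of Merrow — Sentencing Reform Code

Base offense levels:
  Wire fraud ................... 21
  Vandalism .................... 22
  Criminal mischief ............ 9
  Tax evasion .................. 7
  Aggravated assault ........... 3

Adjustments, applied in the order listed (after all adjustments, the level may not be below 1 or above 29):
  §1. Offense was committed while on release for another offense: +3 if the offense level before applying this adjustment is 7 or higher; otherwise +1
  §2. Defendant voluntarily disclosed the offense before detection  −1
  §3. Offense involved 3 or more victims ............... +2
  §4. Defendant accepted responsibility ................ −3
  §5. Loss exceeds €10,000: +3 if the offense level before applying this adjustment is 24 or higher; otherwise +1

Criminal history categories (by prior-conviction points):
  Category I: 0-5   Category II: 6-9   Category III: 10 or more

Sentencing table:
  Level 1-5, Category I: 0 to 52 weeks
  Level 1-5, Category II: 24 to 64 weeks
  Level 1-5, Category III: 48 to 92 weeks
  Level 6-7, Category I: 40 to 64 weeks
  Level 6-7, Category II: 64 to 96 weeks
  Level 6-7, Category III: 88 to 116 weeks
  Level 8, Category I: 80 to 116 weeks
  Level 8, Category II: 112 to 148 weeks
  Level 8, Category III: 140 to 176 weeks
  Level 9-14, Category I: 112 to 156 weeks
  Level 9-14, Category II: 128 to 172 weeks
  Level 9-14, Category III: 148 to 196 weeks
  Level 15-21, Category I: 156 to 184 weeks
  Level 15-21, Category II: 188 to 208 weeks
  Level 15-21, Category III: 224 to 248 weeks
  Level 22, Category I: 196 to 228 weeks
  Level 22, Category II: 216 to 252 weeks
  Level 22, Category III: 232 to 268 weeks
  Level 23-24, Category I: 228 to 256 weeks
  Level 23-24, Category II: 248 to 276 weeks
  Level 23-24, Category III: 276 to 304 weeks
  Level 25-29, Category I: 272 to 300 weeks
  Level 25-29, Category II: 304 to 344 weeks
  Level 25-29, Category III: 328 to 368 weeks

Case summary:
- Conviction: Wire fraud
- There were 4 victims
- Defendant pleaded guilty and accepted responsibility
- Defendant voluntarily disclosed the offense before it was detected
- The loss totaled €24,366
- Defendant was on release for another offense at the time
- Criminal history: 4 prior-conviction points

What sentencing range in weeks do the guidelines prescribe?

228-256 weeks

Base offense level for wire fraud: 21.
§1 applies (level before this adjustment is 21 ≥ 7, so +3): 21 + 3 = 24.
§2 applies: 24 − 1 = 23.
§3 applies: 23 + 2 = 25.
§4 applies: 25 − 3 = 22.
§5 applies (level before this adjustment is 22 < 24, so +1): 22 + 1 = 23.
Final offense level: 23.
Criminal history: 4 prior points → Category I (0-5).
Level 23 falls in the 23-24 band.
Grid: Level 23-24 × Category I = 228-256 weeks.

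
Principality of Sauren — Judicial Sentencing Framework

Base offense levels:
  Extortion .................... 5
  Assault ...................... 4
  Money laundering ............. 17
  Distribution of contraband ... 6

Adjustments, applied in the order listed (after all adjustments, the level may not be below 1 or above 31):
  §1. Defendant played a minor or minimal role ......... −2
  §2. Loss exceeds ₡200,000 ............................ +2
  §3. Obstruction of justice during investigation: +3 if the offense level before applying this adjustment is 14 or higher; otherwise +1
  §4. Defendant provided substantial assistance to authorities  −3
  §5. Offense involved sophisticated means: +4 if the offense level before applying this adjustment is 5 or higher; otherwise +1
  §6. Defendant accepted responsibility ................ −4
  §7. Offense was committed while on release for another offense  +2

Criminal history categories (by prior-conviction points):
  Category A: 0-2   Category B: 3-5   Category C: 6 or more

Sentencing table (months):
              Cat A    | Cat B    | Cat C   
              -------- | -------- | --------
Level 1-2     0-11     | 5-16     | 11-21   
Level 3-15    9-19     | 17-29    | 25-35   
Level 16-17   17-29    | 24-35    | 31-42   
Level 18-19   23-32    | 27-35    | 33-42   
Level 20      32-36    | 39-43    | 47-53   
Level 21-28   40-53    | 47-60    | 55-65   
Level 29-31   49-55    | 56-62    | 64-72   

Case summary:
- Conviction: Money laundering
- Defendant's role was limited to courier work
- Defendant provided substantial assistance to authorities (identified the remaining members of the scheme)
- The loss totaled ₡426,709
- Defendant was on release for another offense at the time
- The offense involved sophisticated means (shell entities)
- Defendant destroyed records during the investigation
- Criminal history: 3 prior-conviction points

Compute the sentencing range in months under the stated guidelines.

47-60 months

Base offense level for money laundering: 17.
§1 applies: 17 − 2 = 15.
§2 applies: 15 + 2 = 17.
§3 applies (level before this adjustment is 17 ≥ 14, so +3): 17 + 3 = 20.
§4 applies: 20 − 3 = 17.
§5 applies (level before this adjustment is 17 ≥ 5, so +4): 17 + 4 = 21.
§7 applies: 21 + 2 = 23.
Final offense level: 23.
Criminal history: 3 prior points → Category B (3-5).
Level 23 falls in the 21-28 band.
Grid: Level 21-28 × Category B = 47-60 months.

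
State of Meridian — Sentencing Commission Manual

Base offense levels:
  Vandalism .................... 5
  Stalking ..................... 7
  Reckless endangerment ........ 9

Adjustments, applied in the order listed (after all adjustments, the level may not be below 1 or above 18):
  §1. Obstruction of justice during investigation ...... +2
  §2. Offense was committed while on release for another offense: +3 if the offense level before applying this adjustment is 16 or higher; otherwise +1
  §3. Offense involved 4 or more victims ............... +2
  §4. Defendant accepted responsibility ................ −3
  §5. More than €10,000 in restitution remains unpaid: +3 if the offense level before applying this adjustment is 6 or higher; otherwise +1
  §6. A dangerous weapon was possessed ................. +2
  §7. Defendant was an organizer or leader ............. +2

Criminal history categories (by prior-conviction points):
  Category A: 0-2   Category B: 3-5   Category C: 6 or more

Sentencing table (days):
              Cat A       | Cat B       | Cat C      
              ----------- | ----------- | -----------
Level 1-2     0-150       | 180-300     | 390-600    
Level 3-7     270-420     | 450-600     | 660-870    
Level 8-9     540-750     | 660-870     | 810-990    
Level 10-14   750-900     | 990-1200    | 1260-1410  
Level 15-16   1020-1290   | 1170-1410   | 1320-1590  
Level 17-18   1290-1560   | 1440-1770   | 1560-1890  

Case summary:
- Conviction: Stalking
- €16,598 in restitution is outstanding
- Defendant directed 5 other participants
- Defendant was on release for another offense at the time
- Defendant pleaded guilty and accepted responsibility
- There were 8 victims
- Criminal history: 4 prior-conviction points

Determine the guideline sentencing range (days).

Base offense level for stalking: 7.
§2 applies (level before this adjustment is 7 < 16, so +1): 7 + 1 = 8.
§3 applies: 8 + 2 = 10.
§4 applies: 10 − 3 = 7.
§5 applies (level before this adjustment is 7 ≥ 6, so +3): 7 + 3 = 10.
§6 does not apply.
§7 applies: 10 + 2 = 12.
Final offense level: 12.
Criminal history: 4 prior points → Category B (3-5).
Level 12 falls in the 10-14 band.
Grid: Level 10-14 × Category B = 990-1200 days.

990-1200 days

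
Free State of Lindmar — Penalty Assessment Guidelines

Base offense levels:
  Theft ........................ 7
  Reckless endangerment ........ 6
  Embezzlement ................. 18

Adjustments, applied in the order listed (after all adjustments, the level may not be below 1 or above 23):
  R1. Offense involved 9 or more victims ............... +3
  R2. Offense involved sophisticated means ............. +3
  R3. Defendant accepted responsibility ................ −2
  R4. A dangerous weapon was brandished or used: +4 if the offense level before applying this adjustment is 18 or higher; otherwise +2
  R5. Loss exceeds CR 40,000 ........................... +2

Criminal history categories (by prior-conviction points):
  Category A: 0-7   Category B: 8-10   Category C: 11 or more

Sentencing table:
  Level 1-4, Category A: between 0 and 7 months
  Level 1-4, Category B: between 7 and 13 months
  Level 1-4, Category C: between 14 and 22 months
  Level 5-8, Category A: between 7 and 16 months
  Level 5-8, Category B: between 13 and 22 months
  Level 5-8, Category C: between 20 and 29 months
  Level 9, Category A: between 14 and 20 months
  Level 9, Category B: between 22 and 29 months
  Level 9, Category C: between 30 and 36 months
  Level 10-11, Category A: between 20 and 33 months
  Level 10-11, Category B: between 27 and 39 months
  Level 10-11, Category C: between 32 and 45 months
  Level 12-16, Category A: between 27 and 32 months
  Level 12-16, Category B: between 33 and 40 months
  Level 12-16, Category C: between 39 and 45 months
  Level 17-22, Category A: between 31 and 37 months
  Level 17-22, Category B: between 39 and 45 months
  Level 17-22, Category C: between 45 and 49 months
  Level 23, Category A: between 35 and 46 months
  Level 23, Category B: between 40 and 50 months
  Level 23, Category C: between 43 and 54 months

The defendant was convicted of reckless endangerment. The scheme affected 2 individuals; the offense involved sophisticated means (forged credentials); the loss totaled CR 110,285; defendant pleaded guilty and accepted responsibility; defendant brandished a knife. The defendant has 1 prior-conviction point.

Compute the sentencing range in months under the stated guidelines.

20-33 months

Base offense level for reckless endangerment: 6.
R1 does not apply.
R2 applies: 6 + 3 = 9.
R3 applies: 9 − 2 = 7.
R4 applies (level before this adjustment is 7 < 18, so +2): 7 + 2 = 9.
R5 applies: 9 + 2 = 11.
Final offense level: 11.
Criminal history: 1 prior point → Category A (0-7).
Level 11 falls in the 10-11 band.
Grid: Level 10-11 × Category A = 20-33 months.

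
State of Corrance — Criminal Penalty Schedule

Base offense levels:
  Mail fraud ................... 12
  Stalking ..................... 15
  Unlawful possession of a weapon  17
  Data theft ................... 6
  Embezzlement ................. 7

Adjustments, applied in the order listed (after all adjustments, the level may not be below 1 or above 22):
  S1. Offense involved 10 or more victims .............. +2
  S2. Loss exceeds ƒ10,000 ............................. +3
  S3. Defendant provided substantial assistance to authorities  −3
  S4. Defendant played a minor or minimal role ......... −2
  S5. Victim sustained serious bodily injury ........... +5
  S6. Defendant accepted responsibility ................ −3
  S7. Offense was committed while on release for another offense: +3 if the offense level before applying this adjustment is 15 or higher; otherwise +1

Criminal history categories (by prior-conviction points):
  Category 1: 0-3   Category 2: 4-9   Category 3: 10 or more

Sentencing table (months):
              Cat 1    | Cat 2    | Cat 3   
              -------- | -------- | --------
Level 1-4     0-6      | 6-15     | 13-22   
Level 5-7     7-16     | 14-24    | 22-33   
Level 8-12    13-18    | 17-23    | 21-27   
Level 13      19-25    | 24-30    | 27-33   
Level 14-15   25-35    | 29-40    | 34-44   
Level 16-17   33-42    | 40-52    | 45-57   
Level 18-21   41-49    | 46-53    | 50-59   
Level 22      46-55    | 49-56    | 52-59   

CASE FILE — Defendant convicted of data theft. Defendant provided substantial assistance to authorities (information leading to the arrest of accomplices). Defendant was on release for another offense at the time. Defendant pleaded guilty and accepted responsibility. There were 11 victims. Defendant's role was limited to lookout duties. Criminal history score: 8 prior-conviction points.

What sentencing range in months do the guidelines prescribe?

6-15 months

Base offense level for data theft: 6.
S1 applies: 6 + 2 = 8.
S3 applies: 8 − 3 = 5.
S4 applies: 5 − 2 = 3.
S5 does not apply.
S6 applies: 3 − 3 = 0.
S7 applies (level before this adjustment is 0 < 15, so +1): 0 + 1 = 1.
Final offense level: 1.
Criminal history: 8 prior points → Category 2 (4-9).
Level 1 falls in the 1-4 band.
Grid: Level 1-4 × Category 2 = 6-15 months.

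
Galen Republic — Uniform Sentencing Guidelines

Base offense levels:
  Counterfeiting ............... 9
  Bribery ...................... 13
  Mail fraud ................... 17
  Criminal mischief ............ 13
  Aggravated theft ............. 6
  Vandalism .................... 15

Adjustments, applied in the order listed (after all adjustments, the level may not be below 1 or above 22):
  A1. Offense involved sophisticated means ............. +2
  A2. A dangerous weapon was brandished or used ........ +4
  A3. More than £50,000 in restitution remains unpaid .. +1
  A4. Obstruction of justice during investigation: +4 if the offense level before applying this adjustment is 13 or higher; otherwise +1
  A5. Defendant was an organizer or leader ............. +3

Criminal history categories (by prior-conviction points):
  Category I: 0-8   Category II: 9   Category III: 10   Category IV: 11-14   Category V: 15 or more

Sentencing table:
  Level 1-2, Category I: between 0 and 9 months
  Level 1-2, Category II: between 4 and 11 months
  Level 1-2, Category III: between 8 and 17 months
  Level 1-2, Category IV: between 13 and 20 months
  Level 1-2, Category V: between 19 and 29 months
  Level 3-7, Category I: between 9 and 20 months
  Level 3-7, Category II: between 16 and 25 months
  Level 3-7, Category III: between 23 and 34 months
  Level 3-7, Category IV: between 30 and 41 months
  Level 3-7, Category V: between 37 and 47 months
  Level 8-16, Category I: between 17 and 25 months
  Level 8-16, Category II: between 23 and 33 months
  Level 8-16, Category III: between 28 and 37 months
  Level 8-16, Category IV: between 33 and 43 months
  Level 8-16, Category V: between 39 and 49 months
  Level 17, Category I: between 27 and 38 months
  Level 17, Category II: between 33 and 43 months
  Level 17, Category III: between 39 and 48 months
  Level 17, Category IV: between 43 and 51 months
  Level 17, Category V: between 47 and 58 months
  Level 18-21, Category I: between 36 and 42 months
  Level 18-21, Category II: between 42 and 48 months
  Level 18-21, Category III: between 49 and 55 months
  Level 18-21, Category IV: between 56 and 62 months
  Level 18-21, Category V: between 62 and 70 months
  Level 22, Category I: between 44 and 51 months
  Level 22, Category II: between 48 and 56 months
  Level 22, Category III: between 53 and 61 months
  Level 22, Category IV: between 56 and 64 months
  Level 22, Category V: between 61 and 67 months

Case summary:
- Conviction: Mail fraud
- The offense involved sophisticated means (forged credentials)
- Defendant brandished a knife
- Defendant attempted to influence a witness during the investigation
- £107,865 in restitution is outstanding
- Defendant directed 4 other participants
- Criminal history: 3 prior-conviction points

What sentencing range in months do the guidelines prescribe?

44-51 months

Base offense level for mail fraud: 17.
A1 applies: 17 + 2 = 19.
A2 applies: 19 + 4 = 23.
A3 applies: 23 + 1 = 24.
A4 applies (level before this adjustment is 24 ≥ 13, so +4): 24 + 4 = 28.
A5 applies: 28 + 3 = 31.
Level 31 exceeds the maximum of 22; capped at 22.
Final offense level: 22.
Criminal history: 3 prior points → Category I (0-8).
Level 22 falls in the 22 band.
Grid: Level 22 × Category I = 44-51 months.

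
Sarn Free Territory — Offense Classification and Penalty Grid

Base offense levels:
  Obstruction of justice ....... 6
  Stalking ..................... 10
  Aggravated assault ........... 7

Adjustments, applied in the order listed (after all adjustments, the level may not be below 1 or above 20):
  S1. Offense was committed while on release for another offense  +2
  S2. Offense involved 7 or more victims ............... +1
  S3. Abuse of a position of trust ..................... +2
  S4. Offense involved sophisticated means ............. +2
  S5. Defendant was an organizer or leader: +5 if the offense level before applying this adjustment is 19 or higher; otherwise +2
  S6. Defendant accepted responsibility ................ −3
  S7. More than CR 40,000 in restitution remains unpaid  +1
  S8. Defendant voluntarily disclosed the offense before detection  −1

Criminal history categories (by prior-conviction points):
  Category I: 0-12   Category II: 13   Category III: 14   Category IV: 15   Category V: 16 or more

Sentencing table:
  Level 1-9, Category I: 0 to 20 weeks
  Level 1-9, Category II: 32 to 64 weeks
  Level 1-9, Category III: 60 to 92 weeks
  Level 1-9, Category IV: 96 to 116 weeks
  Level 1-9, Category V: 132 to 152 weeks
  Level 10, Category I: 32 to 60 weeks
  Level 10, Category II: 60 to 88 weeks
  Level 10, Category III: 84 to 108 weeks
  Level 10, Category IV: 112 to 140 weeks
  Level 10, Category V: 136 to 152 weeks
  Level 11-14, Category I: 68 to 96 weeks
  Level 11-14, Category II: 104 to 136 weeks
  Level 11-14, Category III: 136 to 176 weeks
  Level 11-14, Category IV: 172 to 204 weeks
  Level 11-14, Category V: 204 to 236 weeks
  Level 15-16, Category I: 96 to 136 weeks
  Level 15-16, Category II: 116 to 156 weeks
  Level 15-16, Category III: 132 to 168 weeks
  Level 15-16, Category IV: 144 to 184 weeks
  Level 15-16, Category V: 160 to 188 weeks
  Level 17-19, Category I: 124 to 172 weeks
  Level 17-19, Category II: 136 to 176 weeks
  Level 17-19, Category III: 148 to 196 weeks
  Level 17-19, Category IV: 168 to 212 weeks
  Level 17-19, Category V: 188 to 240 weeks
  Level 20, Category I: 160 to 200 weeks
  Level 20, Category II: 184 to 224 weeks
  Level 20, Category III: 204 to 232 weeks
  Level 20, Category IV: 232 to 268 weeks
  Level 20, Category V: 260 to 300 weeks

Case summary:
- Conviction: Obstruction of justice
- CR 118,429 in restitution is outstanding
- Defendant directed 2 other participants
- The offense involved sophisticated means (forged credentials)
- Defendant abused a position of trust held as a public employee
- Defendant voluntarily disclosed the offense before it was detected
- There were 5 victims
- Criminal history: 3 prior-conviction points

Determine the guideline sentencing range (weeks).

Base offense level for obstruction of justice: 6.
S1 does not apply.
S2 does not apply.
S3 applies: 6 + 2 = 8.
S4 applies: 8 + 2 = 10.
S5 applies (level before this adjustment is 10 < 19, so +2): 10 + 2 = 12.
S6 does not apply.
S7 applies: 12 + 1 = 13.
S8 applies: 13 − 1 = 12.
Final offense level: 12.
Criminal history: 3 prior points → Category I (0-12).
Level 12 falls in the 11-14 band.
Grid: Level 11-14 × Category I = 68-96 weeks.

68-96 weeks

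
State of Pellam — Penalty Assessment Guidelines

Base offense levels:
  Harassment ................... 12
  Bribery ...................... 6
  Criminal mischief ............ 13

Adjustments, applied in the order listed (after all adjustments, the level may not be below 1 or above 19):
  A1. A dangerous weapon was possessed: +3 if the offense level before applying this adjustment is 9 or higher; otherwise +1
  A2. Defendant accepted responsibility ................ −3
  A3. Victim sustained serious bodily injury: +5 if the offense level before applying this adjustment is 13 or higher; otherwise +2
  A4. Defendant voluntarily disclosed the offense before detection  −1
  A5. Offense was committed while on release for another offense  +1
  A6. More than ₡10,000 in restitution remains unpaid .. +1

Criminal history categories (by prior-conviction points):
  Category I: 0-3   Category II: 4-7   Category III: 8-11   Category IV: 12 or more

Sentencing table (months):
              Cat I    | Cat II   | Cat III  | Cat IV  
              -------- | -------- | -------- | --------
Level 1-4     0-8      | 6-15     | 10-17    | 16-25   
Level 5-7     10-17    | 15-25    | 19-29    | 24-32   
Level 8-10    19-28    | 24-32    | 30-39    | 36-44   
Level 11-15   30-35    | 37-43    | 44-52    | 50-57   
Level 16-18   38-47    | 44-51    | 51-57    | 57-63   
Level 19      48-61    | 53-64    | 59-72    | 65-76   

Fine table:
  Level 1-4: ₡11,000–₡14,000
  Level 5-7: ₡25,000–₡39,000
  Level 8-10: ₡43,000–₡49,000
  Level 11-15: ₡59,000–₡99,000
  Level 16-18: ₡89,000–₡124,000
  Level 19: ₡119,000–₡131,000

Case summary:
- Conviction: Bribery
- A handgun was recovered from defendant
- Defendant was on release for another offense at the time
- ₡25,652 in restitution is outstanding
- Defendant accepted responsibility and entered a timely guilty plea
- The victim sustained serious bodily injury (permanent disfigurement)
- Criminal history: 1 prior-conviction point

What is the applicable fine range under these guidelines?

Base offense level for bribery: 6.
A1 applies (level before this adjustment is 6 < 9, so +1): 6 + 1 = 7.
A2 applies: 7 − 3 = 4.
A3 applies (level before this adjustment is 4 < 13, so +2): 4 + 2 = 6.
A4 does not apply.
A5 applies: 6 + 1 = 7.
A6 applies: 7 + 1 = 8.
Final offense level: 8.
Level 8 falls in the 8-10 band.
Fine table: Level 8-10 → ₡43,000–₡49,000.

₡43,000–₡49,000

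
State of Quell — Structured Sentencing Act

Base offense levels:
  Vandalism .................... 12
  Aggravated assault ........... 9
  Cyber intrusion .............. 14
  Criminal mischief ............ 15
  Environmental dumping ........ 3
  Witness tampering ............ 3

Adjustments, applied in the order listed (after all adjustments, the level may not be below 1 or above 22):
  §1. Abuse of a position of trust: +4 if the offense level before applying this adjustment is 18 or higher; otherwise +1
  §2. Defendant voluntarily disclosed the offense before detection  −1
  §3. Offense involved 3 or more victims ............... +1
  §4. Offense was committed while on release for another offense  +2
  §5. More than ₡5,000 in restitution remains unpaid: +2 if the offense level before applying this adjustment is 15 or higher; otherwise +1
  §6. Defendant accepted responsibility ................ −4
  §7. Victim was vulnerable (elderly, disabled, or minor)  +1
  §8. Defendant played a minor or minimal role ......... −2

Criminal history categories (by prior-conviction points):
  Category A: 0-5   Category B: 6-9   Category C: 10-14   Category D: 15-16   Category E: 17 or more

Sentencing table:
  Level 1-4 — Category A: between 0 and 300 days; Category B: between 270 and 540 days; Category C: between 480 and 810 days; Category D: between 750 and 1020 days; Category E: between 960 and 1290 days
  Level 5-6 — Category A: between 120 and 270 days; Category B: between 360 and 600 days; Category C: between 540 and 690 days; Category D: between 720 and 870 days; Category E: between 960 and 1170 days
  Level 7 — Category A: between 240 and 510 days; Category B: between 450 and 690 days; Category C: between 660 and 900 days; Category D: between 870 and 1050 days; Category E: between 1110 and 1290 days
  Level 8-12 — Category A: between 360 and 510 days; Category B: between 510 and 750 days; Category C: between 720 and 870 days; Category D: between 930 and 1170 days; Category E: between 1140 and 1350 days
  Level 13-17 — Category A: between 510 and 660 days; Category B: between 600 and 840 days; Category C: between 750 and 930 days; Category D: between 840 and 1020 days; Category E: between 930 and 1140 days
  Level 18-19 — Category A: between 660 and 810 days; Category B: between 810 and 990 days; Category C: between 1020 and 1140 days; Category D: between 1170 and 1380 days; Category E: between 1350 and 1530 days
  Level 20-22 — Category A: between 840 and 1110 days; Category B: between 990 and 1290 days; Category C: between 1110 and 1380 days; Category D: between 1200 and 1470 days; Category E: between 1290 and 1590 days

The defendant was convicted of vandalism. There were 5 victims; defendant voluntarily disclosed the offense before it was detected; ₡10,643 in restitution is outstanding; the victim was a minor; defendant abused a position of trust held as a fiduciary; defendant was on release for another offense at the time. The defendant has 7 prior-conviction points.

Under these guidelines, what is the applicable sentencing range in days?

810-990 days

Base offense level for vandalism: 12.
§1 applies (level before this adjustment is 12 < 18, so +1): 12 + 1 = 13.
§2 applies: 13 − 1 = 12.
§3 applies: 12 + 1 = 13.
§4 applies: 13 + 2 = 15.
§5 applies (level before this adjustment is 15 ≥ 15, so +2): 15 + 2 = 17.
§7 applies: 17 + 1 = 18.
Final offense level: 18.
Criminal history: 7 prior points → Category B (6-9).
Level 18 falls in the 18-19 band.
Grid: Level 18-19 × Category B = 810-990 days.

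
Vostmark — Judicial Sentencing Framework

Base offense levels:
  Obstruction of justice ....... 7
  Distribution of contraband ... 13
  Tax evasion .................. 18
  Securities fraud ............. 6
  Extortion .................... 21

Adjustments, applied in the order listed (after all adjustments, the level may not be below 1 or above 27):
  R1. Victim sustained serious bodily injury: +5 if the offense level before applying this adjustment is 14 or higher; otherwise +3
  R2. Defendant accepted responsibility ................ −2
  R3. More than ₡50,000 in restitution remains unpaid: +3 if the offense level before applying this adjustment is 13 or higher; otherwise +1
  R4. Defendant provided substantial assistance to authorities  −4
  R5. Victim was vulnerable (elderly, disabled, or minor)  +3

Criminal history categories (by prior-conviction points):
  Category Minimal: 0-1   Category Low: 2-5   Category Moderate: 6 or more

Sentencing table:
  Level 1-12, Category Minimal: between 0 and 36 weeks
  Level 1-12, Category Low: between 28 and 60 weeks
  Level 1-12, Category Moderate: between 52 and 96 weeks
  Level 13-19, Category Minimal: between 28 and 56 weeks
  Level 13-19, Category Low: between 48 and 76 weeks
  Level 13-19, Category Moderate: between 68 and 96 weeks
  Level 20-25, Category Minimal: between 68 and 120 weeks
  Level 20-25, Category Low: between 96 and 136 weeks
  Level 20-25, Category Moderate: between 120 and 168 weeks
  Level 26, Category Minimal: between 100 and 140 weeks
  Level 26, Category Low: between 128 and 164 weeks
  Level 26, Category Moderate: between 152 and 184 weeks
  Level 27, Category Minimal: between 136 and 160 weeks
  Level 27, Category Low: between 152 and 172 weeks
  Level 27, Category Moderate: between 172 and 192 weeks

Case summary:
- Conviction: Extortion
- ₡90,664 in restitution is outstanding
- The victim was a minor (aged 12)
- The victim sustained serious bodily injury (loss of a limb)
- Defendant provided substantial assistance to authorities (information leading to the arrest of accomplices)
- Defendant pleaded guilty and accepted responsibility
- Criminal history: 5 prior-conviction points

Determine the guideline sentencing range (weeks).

Base offense level for extortion: 21.
R1 applies (level before this adjustment is 21 ≥ 14, so +5): 21 + 5 = 26.
R2 applies: 26 − 2 = 24.
R3 applies (level before this adjustment is 24 ≥ 13, so +3): 24 + 3 = 27.
R4 applies: 27 − 4 = 23.
R5 applies: 23 + 3 = 26.
Final offense level: 26.
Criminal history: 5 prior points → Category Low (2-5).
Level 26 falls in the 26 band.
Grid: Level 26 × Category Low = 128-164 weeks.

128-164 weeks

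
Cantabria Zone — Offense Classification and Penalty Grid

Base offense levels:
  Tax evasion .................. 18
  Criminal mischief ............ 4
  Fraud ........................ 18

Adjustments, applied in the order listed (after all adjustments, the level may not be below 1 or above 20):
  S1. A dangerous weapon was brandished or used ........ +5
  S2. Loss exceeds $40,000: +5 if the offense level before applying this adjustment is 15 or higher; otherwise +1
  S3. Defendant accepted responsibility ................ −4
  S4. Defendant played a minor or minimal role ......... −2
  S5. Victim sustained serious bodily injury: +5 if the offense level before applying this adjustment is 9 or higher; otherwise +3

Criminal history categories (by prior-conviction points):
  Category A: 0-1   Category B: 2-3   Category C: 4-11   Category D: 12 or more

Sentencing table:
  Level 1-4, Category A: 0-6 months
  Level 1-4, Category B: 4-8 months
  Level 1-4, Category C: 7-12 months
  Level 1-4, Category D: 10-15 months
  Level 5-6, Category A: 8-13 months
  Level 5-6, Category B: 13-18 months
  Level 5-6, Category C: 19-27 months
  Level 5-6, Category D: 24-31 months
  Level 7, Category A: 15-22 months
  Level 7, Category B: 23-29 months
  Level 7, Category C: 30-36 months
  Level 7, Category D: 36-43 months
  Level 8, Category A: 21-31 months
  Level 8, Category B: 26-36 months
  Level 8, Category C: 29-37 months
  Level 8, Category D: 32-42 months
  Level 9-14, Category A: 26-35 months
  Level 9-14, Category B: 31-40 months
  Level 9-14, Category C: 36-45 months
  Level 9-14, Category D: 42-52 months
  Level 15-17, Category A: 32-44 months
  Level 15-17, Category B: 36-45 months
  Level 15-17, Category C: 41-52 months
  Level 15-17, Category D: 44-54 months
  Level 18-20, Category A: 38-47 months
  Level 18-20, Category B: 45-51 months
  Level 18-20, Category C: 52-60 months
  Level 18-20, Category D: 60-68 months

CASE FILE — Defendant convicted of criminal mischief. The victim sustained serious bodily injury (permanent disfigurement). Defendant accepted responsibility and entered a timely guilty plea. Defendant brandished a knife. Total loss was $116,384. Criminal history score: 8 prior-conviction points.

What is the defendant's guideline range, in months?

Base offense level for criminal mischief: 4.
S1 applies: 4 + 5 = 9.
S2 applies (level before this adjustment is 9 < 15, so +1): 9 + 1 = 10.
S3 applies: 10 − 4 = 6.
S4 does not apply.
S5 applies (level before this adjustment is 6 < 9, so +3): 6 + 3 = 9.
Final offense level: 9.
Criminal history: 8 prior points → Category C (4-11).
Level 9 falls in the 9-14 band.
Grid: Level 9-14 × Category C = 36-45 months.

36-45 months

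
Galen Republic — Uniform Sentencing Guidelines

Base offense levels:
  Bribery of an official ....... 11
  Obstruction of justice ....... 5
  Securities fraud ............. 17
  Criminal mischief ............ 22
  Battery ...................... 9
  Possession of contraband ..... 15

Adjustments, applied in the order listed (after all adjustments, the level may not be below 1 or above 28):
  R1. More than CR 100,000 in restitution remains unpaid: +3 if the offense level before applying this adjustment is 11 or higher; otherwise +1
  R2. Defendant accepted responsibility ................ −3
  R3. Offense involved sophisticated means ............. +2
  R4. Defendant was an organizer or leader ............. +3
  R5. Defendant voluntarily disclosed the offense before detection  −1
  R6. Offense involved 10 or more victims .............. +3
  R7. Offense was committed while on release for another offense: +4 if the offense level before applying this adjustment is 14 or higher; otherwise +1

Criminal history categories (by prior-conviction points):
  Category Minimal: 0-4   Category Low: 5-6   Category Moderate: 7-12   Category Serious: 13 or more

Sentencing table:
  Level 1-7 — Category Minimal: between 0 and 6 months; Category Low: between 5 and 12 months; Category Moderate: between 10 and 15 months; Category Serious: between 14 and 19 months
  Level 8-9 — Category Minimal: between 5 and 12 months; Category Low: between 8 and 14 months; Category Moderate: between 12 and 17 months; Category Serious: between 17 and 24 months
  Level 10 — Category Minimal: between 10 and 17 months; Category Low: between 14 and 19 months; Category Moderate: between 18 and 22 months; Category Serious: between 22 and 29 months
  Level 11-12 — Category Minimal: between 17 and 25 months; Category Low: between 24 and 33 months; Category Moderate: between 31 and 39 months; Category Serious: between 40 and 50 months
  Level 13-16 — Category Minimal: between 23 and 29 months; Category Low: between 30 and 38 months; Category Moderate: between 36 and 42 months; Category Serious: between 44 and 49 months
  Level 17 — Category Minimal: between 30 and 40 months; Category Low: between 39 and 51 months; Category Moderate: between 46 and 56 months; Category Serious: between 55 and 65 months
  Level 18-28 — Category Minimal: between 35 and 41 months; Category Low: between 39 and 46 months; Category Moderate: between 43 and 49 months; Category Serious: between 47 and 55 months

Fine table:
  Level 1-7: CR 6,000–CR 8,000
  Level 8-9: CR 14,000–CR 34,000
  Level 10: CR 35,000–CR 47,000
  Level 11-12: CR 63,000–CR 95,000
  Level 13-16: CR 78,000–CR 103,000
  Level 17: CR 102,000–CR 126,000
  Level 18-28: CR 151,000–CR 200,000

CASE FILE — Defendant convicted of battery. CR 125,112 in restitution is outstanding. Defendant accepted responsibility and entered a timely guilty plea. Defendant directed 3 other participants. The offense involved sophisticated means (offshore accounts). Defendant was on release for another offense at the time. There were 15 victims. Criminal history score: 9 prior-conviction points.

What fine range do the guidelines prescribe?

Base offense level for battery: 9.
R1 applies (level before this adjustment is 9 < 11, so +1): 9 + 1 = 10.
R2 applies: 10 − 3 = 7.
R3 applies: 7 + 2 = 9.
R4 applies: 9 + 3 = 12.
R6 applies: 12 + 3 = 15.
R7 applies (level before this adjustment is 15 ≥ 14, so +4): 15 + 4 = 19.
Final offense level: 19.
Level 19 falls in the 18-28 band.
Fine table: Level 18-28 → CR 151,000–CR 200,000.

CR 151,000–CR 200,000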